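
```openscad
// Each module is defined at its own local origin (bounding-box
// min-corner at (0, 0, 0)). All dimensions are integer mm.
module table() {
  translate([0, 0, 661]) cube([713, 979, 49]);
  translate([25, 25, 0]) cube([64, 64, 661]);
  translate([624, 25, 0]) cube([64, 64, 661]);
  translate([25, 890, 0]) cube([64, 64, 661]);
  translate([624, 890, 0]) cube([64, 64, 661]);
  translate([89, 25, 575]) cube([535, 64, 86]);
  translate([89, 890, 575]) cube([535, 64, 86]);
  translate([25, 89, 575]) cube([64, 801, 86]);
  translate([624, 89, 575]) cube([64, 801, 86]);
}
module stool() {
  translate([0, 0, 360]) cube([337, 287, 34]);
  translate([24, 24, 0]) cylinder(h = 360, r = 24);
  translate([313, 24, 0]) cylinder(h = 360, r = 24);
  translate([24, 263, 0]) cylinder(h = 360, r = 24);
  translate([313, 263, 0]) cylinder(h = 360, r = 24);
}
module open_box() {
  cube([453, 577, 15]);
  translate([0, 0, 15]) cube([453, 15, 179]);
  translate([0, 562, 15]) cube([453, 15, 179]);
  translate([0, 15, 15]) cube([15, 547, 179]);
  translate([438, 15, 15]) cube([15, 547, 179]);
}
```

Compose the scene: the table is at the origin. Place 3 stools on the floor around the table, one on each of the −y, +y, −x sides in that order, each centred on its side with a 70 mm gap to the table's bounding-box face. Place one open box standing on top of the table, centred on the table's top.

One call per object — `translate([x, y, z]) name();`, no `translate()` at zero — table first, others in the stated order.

table();
translate([188, -357, 0]) stool();
translate([188, 1049, 0]) stool();
translate([-407, 346, 0]) stool();
translate([130, 201, 710]) open_box();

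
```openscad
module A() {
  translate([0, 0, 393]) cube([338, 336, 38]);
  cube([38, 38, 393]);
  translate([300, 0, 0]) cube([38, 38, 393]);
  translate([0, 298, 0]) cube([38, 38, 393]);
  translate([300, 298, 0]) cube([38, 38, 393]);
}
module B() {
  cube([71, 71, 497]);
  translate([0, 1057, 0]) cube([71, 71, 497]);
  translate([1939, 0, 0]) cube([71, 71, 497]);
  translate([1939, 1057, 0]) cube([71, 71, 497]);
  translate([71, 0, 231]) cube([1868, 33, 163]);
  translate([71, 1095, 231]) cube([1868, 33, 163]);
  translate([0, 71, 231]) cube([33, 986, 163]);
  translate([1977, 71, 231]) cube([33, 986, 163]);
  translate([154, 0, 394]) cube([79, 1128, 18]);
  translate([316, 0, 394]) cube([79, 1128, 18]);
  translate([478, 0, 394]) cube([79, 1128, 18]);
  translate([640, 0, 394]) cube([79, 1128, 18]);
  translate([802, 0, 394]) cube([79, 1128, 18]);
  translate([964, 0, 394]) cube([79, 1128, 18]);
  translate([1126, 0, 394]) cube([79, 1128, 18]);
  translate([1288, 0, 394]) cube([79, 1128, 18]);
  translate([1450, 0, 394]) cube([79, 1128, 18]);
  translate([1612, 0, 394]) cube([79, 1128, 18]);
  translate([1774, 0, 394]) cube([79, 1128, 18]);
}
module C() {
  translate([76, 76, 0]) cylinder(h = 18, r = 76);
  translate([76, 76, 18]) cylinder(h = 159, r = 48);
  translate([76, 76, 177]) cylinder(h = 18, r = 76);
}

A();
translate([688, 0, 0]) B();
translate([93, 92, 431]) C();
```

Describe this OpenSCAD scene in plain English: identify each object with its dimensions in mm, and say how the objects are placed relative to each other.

A is a four-legged stool. The seat is a 338×336×38 mm slab whose top surface is at z = 431 mm; four square legs, each 38×38 mm in cross-section, run from the floor (z = 0) to the underside of the seat, each flush with a corner of the seat.

B is a bed frame 2010 mm long (x) by 1128 mm wide (y). Four 71×71 mm corner posts, 497 mm tall, at the corners of the footprint. Four rails of 33 mm thickness and 163 mm height run between adjacent posts with their undersides at z = 231 mm, their outer faces flush with the outside of the frame (the two x-running rails run between the posts' inner faces; the two y-running rails run between the posts' inner faces). 11 slats, each 79 mm wide (x) and 18 mm thick, lie across the top of the two x-running rails, running the full 1128 mm width of the frame in y; the slats are evenly spaced along x between the inner faces of the end posts with equal gaps (rounded down to the nearest mm) at the −x end and between each pair — any rounding remainder accumulates at the +x end.

C is a spool: two coaxial disc flanges of radius 76 mm and thickness 18 mm, joined by a core cylinder of radius 48 mm and height 159 mm. The lower flange rests on z = 0 and the three cylinders share a vertical axis.

The bed frame is on the floor beside the stool on its +x side. The spool is on top of the stool, centred.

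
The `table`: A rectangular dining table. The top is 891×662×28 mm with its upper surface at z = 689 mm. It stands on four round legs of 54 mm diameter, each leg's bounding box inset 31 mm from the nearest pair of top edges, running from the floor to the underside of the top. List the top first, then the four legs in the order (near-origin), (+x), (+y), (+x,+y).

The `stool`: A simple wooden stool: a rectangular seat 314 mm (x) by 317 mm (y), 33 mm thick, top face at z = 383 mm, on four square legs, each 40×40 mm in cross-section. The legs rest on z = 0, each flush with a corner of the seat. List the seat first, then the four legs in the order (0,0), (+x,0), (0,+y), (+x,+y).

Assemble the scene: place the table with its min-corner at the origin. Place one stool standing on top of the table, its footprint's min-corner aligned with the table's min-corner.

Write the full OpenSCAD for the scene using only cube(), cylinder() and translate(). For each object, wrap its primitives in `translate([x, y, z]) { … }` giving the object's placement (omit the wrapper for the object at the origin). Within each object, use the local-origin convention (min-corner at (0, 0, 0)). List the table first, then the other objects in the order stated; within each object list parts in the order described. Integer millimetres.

translate([0, 0, 661]) cube([891, 662, 28]);
translate([58, 58, 0]) cylinder(h = 661, r = 27);
translate([833, 58, 0]) cylinder(h = 661, r = 27);
translate([58, 604, 0]) cylinder(h = 661, r = 27);
translate([833, 604, 0]) cylinder(h = 661, r = 27);
translate([0, 0, 689]) {
  translate([0, 0, 350]) cube([314, 317, 33]);
  cube([40, 40, 350]);
  translate([274, 0, 0]) cube([40, 40, 350]);
  translate([0, 277, 0]) cube([40, 40, 350]);
  translate([274, 277, 0]) cube([40, 40, 350]);
}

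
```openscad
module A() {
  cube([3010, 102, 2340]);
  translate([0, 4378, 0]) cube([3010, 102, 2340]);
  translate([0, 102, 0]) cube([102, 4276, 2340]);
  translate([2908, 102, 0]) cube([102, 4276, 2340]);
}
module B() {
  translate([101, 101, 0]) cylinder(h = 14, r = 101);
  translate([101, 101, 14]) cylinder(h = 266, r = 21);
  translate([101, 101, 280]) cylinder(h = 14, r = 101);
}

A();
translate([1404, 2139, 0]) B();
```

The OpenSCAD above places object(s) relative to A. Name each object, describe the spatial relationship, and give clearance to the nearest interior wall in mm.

A is a house frame. B is a spool. The spool sits inside the house frame, centred. The clearance to the nearest interior wall is 1302 mm.

Clearances: x = 1302, y = 2037; minimum 1302 mm.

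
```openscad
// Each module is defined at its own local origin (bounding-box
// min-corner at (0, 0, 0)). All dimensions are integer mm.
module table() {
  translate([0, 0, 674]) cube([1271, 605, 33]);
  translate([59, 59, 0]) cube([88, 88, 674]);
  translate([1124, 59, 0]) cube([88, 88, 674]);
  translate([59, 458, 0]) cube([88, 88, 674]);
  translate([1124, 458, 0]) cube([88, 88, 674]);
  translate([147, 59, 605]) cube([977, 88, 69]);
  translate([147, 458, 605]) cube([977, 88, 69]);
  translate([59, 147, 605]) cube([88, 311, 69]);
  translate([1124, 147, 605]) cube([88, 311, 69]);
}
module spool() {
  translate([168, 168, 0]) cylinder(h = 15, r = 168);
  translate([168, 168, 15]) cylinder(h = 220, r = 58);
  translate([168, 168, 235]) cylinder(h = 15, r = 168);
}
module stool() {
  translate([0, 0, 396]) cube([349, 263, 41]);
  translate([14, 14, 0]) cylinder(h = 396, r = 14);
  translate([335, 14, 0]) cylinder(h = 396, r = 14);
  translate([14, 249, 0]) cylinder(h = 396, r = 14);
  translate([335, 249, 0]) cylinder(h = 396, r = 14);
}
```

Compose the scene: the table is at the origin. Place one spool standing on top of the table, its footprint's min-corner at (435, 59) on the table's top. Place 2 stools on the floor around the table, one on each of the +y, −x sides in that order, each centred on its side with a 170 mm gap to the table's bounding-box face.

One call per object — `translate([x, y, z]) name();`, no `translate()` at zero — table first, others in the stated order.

table();
translate([435, 59, 707]) spool();
translate([461, 775, 0]) stool();
translate([-519, 171, 0]) stool();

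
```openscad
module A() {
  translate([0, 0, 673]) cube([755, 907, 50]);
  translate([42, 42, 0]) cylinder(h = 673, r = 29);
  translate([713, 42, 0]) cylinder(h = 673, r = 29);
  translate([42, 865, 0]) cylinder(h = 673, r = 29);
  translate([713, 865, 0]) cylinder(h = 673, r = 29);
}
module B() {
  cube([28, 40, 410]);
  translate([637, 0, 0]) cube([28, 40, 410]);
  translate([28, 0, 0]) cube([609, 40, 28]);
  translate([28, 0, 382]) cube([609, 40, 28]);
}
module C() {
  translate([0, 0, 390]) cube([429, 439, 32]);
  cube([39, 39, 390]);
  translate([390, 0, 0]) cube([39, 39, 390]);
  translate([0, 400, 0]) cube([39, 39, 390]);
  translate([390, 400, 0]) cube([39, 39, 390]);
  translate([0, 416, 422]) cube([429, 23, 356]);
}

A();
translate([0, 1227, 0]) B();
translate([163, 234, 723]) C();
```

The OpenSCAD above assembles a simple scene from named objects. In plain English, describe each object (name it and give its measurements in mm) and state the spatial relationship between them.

A is a table with a 755×907 mm rectangular top, 50 mm thick, top surface at z = 723 mm, supported by four round legs of 58 mm diameter, each leg's bounding box inset 13 mm from the nearest pair of top edges, running from the floor.

B is a rectangular picture frame lying in the x–z plane (depth along y). The opening is 609 mm wide (x) by 354 mm tall (z), surrounded by a border 28 mm wide on all four sides. The frame is 40 mm deep and is made of two full-height vertical stiles with two horizontal rails fitted between them.

C is a chair. The seat is a 429×439×32 mm slab with its top at z = 422 mm, on four 39×39 mm corner legs (flush with the seat edges, standing on z = 0). A flat backrest 23 mm thick, 356 mm tall, spans the full seat width and rises from the seat top along its +y edge, rear face flush with the rear of the seat.

The picture frame is on the floor beside the table on its +y side. The chair is on top of the table, centred.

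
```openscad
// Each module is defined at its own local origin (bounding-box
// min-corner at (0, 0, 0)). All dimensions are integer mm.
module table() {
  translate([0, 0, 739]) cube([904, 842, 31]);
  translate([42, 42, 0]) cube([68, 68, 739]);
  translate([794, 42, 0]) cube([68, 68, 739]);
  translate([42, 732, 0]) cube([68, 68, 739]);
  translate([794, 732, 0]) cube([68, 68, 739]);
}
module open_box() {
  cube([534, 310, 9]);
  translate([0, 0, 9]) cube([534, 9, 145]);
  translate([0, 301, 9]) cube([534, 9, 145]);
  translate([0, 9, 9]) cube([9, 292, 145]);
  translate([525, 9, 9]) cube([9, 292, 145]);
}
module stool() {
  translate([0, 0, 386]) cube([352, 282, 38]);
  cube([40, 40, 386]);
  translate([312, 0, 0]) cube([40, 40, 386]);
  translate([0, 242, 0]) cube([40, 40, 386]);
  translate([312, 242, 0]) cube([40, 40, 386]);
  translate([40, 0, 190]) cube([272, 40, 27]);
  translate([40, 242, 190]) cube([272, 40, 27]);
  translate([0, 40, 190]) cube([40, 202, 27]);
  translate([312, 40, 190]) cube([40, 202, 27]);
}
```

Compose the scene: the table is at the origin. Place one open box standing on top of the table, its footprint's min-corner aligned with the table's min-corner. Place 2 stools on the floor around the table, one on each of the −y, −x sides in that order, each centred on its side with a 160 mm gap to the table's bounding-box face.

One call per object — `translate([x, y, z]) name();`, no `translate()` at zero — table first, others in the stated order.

table();
translate([0, 0, 770]) open_box();
translate([276, -442, 0]) stool();
translate([-512, 280, 0]) stool();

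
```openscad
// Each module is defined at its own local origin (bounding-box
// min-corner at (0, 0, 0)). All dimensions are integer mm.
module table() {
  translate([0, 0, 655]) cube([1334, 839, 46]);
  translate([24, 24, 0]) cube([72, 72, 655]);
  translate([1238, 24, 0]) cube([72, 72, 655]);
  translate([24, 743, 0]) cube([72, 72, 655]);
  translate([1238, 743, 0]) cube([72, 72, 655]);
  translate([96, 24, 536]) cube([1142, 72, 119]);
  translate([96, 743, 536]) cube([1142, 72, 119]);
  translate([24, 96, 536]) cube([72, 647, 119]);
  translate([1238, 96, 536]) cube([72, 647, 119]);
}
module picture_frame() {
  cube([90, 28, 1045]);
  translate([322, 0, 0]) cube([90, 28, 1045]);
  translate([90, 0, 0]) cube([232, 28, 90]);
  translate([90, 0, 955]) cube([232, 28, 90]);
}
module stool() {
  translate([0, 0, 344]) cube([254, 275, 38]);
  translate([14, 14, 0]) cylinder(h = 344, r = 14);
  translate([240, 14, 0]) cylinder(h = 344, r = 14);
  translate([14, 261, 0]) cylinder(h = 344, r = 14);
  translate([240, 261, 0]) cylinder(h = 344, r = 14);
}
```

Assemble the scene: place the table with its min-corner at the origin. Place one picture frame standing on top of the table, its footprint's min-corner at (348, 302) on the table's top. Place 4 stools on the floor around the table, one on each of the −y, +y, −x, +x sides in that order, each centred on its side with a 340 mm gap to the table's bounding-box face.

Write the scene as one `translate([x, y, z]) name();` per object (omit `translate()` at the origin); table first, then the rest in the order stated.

table();
translate([348, 302, 701]) picture_frame();
translate([540, -615, 0]) stool();
translate([540, 1179, 0]) stool();
translate([-594, 282, 0]) stool();
translate([1674, 282, 0]) stool();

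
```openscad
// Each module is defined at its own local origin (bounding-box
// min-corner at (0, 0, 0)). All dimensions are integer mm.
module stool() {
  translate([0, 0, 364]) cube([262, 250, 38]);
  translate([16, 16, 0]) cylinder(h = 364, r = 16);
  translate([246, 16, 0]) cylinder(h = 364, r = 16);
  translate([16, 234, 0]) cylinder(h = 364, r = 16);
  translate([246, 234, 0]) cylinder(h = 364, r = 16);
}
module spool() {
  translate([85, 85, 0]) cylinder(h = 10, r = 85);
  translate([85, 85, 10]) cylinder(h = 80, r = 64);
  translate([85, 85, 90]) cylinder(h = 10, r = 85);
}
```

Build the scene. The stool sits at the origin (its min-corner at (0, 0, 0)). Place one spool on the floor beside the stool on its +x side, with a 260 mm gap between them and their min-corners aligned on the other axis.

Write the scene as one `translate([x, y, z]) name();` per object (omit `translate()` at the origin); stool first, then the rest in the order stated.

stool();
translate([522, 0, 0]) spool();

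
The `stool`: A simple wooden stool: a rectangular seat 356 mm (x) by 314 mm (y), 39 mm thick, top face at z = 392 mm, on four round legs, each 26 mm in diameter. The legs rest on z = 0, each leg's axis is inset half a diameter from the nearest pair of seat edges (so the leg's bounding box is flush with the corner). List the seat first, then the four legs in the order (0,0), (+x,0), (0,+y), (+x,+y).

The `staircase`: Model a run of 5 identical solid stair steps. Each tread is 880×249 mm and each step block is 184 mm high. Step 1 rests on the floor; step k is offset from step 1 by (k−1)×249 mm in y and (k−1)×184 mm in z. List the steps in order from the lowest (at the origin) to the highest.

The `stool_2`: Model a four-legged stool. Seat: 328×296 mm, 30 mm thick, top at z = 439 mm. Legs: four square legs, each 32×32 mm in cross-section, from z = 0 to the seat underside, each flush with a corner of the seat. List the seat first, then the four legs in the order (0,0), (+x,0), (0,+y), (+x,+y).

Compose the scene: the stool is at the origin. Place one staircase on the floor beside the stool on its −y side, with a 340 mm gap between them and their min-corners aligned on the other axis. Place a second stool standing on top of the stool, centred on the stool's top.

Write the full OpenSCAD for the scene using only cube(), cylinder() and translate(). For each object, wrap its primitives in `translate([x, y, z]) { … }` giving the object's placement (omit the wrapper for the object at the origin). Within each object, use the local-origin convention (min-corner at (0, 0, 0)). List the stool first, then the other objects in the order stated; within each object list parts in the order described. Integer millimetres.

translate([0, 0, 353]) cube([356, 314, 39]);
translate([13, 13, 0]) cylinder(h = 353, r = 13);
translate([343, 13, 0]) cylinder(h = 353, r = 13);
translate([13, 301, 0]) cylinder(h = 353, r = 13);
translate([343, 301, 0]) cylinder(h = 353, r = 13);
translate([0, -1585, 0]) {
  cube([880, 249, 184]);
  translate([0, 249, 184]) cube([880, 249, 184]);
  translate([0, 498, 368]) cube([880, 249, 184]);
  translate([0, 747, 552]) cube([880, 249, 184]);
  translate([0, 996, 736]) cube([880, 249, 184]);
}
translate([14, 9, 392]) {
  translate([0, 0, 409]) cube([328, 296, 30]);
  cube([32, 32, 409]);
  translate([296, 0, 0]) cube([32, 32, 409]);
  translate([0, 264, 0]) cube([32, 32, 409]);
  translate([296, 264, 0]) cube([32, 32, 409]);
}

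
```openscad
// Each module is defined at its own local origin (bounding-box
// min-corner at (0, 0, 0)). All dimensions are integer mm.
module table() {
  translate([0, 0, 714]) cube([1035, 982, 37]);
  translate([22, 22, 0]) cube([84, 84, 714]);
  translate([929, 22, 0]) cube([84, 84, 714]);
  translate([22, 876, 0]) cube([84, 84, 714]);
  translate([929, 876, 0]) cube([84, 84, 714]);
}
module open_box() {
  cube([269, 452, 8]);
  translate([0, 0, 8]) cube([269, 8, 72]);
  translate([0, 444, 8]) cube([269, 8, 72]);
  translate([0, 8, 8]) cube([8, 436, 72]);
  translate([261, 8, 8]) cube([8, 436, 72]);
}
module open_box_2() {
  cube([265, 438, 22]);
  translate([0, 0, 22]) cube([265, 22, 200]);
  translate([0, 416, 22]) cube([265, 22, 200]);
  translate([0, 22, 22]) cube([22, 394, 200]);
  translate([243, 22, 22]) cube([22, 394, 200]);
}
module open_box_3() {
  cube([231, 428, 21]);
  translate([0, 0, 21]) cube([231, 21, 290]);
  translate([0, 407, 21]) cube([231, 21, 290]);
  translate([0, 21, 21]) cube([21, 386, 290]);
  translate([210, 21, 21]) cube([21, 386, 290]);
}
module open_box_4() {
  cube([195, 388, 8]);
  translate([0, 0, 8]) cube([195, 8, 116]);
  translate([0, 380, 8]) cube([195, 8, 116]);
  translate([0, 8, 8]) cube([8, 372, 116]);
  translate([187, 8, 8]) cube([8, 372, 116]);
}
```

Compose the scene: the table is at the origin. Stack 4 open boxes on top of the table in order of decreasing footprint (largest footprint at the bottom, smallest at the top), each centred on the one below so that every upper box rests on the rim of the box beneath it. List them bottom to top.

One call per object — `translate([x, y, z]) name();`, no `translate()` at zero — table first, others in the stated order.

table();
translate([383, 265, 751]) open_box();
translate([385, 272, 831]) open_box_2();
translate([402, 277, 1053]) open_box_3();
translate([420, 297, 1364]) open_box_4();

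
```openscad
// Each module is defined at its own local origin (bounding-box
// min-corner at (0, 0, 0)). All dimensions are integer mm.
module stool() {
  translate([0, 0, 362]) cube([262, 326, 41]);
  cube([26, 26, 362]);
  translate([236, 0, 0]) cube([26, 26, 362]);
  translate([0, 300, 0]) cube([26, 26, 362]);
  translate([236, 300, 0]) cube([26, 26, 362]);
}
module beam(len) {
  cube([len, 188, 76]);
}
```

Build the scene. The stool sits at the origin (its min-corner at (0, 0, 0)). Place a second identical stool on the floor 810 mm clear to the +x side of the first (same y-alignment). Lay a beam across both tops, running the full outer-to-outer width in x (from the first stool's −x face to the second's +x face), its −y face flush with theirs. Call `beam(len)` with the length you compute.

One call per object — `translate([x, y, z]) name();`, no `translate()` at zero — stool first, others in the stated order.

stool();
translate([1072, 0, 0]) stool();
translate([0, 0, 403]) beam(1334);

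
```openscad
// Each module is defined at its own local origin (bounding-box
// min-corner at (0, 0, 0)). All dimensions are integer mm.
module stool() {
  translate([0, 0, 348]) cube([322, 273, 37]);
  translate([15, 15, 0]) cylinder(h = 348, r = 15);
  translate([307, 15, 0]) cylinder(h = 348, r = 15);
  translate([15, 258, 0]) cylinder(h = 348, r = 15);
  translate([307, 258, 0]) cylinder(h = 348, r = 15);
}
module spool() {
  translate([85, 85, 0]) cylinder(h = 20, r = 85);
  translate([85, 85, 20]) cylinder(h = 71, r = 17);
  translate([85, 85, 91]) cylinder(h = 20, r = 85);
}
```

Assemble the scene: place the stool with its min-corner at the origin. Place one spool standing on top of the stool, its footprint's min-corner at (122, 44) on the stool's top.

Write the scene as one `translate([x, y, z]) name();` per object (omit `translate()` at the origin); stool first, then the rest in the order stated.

stool();
translate([122, 44, 385]) spool();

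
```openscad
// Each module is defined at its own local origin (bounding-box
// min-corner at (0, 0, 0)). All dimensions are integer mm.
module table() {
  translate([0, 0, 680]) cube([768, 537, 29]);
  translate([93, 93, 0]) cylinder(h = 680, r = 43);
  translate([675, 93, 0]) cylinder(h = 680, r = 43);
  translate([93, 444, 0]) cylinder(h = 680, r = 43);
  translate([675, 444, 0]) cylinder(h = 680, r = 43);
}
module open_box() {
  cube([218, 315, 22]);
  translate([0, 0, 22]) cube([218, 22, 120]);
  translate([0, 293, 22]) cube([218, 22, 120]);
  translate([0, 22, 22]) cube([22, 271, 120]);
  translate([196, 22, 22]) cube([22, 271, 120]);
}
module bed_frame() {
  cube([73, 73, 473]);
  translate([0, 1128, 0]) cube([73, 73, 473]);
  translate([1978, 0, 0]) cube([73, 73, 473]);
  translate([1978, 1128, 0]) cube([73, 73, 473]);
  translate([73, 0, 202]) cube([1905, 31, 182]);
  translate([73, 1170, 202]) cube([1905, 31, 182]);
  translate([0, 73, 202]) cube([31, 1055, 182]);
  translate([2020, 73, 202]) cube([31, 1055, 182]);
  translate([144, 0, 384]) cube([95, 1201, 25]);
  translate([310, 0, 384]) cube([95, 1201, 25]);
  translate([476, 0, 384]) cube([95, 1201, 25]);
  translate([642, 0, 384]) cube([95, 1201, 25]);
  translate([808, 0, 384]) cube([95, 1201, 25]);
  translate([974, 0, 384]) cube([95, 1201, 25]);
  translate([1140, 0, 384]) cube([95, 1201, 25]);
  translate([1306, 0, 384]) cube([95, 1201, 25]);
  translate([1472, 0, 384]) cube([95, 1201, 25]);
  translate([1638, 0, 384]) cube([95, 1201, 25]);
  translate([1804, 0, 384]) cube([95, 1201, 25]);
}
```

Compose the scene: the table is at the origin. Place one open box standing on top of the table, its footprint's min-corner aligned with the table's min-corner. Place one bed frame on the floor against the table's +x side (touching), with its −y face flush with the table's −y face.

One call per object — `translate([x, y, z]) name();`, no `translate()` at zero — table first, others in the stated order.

table();
translate([0, 0, 709]) open_box();
translate([768, 0, 0]) bed_frame();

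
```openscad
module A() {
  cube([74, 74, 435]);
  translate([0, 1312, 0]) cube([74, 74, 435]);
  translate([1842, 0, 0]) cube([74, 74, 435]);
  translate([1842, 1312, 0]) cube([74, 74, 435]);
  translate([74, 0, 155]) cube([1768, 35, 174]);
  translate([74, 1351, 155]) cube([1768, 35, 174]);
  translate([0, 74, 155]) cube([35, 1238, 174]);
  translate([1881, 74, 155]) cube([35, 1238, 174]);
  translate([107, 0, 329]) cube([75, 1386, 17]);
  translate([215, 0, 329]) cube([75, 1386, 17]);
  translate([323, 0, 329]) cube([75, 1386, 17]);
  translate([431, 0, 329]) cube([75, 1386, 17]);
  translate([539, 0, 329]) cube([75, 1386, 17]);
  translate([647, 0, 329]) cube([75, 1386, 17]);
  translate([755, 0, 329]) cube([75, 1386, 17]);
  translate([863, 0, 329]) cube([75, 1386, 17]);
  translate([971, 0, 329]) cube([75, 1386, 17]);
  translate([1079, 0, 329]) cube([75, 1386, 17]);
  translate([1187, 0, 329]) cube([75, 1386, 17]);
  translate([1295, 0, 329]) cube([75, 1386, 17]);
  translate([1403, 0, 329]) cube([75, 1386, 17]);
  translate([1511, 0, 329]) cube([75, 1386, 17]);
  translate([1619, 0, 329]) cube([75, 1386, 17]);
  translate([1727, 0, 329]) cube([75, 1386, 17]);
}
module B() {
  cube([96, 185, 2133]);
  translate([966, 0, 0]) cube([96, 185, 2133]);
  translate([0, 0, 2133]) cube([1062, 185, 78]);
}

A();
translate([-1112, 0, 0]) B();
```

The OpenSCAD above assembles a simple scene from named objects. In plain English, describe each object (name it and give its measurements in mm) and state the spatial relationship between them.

A is a bed frame 1916 mm long (x) by 1386 mm wide (y). Four 74×74 mm corner posts, 435 mm tall, at the corners of the footprint. Four rails of 35 mm thickness and 174 mm height run between adjacent posts with their undersides at z = 155 mm, their outer faces flush with the outside of the frame (the two x-running rails run between the posts' inner faces; the two y-running rails run between the posts' inner faces). 16 slats, each 75 mm wide (x) and 17 mm thick, lie across the top of the two x-running rails, running the full 1386 mm width of the frame in y; the slats are evenly spaced along x between the inner faces of the end posts with equal gaps (rounded down to the nearest mm) at the −x end and between each pair — any rounding remainder accumulates at the +x end.

B is a rectangular door frame: two vertical jambs of 96×185 mm section, 2133 mm tall, with a clear opening 870 mm wide between their inner faces. A header 78 mm tall and 185 mm deep lies on top of the jambs and spans the full outside width.

The door frame is on the floor beside the bed frame on its −x side.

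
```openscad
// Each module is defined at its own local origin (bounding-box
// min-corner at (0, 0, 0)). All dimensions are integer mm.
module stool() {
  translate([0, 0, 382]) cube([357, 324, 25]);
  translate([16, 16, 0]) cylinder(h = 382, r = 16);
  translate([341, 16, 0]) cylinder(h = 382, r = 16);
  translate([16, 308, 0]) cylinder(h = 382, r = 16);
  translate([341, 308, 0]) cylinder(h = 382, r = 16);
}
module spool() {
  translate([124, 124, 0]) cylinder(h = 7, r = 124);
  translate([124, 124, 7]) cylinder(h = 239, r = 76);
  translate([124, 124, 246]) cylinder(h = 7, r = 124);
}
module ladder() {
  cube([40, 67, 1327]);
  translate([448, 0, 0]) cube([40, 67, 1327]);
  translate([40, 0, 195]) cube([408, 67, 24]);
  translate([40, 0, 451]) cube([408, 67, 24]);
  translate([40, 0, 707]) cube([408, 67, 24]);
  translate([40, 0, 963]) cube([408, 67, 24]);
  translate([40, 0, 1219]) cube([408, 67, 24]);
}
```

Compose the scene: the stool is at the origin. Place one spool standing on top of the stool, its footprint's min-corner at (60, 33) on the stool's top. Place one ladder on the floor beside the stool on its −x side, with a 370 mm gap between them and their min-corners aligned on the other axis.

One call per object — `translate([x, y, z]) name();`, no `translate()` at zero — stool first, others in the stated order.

stool();
translate([60, 33, 407]) spool();
translate([-858, 0, 0]) ladder();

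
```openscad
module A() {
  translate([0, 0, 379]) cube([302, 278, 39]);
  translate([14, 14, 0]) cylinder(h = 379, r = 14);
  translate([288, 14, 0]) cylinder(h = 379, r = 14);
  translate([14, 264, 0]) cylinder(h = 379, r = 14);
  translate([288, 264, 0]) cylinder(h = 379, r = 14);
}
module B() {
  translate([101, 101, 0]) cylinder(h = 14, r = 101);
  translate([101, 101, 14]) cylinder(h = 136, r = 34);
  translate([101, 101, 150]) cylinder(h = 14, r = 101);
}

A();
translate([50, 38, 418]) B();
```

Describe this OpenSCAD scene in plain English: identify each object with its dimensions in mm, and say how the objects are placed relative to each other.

A is a simple wooden stool: a rectangular seat 302 mm (x) by 278 mm (y), 39 mm thick, top face at z = 418 mm, on four round legs, each 28 mm in diameter. The legs rest on z = 0, each leg's axis is inset half a diameter from the nearest pair of seat edges (so the leg's bounding box is flush with the corner).

B is a spool: two coaxial disc flanges of radius 101 mm and thickness 14 mm, joined by a core cylinder of radius 34 mm and height 136 mm. The lower flange rests on z = 0 and the three cylinders share a vertical axis.

The spool is on top of the stool, centred.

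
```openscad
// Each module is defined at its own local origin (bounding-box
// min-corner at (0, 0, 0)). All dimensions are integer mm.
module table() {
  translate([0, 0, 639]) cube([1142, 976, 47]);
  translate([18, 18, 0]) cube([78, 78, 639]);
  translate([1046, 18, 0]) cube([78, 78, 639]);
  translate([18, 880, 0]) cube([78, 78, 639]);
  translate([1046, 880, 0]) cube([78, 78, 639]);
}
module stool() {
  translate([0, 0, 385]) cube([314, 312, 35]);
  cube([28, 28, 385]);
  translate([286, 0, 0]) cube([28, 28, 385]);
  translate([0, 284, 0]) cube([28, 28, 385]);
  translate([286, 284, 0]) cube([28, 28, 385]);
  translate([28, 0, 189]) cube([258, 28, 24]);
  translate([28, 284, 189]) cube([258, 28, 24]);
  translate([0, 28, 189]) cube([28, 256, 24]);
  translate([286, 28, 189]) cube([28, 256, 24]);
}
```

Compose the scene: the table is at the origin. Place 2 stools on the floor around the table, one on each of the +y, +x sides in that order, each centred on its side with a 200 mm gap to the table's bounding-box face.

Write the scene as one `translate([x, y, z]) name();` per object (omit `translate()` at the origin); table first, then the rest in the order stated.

table();
translate([414, 1176, 0]) stool();
translate([1342, 332, 0]) stool();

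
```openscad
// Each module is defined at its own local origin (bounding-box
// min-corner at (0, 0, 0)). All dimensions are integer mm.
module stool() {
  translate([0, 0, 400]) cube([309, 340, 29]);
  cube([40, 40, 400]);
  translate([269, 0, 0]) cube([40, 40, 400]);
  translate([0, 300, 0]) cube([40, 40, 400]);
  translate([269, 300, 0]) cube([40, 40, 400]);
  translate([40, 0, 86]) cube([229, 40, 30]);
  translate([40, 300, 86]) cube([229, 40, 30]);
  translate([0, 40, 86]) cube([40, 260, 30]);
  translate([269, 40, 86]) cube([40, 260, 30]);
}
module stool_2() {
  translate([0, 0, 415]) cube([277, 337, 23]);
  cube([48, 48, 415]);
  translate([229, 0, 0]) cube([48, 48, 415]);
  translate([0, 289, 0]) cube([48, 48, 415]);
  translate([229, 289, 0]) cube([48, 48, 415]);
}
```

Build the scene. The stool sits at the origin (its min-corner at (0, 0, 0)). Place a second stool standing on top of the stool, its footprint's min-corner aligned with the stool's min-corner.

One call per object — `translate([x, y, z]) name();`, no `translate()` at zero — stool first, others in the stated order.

stool();
translate([0, 0, 429]) stool_2();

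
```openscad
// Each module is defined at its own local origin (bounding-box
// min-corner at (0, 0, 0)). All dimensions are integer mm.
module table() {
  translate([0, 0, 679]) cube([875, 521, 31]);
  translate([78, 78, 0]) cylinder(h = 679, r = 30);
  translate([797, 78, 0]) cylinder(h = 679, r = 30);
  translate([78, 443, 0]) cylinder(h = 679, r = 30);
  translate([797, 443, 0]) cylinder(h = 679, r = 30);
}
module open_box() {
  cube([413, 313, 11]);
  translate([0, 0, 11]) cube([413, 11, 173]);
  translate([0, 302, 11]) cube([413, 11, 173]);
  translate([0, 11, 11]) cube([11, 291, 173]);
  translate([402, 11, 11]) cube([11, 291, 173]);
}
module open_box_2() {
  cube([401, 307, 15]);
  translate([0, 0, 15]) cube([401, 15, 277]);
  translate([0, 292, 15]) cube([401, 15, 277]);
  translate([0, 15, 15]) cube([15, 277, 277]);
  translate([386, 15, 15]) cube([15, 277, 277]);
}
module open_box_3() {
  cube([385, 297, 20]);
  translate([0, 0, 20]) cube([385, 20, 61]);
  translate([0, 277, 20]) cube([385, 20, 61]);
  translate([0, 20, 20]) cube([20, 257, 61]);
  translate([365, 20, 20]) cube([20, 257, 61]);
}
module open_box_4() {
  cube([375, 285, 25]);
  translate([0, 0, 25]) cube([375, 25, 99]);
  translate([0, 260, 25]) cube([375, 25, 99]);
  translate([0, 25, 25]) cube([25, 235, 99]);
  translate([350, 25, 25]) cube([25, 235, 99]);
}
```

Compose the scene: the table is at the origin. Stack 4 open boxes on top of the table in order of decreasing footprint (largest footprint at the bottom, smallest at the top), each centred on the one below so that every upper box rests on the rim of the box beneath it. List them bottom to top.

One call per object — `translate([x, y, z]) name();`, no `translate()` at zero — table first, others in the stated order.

table();
translate([231, 104, 710]) open_box();
translate([237, 107, 894]) open_box_2();
translate([245, 112, 1186]) open_box_3();
translate([250, 118, 1267]) open_box_4();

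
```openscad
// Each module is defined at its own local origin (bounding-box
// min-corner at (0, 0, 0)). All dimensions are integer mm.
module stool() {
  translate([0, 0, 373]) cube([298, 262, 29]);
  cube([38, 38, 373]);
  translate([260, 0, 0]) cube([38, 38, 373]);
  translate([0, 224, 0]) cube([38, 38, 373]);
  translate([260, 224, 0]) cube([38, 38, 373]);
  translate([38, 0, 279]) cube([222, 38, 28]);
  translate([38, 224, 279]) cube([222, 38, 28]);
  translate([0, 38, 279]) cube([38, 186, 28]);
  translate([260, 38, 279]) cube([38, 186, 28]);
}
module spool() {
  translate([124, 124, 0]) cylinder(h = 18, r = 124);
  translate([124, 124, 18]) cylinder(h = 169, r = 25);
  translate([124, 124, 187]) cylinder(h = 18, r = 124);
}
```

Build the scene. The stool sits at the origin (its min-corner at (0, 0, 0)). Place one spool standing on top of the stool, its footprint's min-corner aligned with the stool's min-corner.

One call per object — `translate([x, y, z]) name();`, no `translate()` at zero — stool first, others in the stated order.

stool();
translate([0, 0, 402]) spool();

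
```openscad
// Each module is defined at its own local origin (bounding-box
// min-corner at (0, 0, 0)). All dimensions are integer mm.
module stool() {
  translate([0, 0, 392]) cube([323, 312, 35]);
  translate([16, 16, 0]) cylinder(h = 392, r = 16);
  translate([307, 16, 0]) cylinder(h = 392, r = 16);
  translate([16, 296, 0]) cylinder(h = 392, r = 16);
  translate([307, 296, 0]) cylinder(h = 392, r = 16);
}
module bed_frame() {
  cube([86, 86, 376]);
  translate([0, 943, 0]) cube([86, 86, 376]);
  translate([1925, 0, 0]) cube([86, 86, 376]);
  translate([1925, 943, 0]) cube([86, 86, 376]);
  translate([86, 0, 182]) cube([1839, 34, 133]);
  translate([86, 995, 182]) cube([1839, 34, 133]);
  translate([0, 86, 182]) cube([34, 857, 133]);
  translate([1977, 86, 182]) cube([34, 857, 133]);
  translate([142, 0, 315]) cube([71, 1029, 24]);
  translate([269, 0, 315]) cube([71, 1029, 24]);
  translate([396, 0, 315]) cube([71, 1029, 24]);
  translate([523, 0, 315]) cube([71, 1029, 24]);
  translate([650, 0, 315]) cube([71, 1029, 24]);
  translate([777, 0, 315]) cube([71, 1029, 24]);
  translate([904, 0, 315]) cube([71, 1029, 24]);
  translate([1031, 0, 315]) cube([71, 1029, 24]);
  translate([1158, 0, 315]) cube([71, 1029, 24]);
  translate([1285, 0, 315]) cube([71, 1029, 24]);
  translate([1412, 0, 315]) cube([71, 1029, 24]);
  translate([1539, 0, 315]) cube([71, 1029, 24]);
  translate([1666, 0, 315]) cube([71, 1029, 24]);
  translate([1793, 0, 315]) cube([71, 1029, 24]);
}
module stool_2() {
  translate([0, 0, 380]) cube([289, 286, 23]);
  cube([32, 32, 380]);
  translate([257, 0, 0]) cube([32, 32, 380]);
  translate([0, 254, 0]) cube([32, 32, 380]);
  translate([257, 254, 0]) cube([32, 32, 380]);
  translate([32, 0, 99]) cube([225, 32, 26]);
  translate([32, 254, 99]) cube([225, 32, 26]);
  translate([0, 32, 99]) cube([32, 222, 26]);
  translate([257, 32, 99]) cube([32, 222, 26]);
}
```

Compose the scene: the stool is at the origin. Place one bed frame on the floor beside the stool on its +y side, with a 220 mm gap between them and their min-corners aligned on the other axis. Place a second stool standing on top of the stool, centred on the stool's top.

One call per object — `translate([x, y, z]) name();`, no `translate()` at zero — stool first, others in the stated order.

stool();
translate([0, 532, 0]) bed_frame();
translate([17, 13, 427]) stool_2();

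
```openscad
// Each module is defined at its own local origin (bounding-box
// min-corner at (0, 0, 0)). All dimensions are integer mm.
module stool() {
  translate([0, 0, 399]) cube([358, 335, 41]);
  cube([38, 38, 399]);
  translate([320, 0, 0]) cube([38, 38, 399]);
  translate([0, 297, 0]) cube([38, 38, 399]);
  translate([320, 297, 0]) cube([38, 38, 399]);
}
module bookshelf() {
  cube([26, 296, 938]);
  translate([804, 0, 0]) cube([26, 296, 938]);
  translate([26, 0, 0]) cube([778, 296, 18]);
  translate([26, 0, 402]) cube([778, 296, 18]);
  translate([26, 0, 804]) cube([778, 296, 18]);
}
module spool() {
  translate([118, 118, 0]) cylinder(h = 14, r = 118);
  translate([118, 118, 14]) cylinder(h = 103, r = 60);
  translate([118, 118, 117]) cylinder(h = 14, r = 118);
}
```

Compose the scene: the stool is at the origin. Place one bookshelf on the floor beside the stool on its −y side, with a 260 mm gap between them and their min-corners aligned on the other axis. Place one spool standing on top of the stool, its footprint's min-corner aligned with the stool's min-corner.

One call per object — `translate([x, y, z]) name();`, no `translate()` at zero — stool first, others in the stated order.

stool();
translate([0, -556, 0]) bookshelf();
translate([0, 0, 440]) spool();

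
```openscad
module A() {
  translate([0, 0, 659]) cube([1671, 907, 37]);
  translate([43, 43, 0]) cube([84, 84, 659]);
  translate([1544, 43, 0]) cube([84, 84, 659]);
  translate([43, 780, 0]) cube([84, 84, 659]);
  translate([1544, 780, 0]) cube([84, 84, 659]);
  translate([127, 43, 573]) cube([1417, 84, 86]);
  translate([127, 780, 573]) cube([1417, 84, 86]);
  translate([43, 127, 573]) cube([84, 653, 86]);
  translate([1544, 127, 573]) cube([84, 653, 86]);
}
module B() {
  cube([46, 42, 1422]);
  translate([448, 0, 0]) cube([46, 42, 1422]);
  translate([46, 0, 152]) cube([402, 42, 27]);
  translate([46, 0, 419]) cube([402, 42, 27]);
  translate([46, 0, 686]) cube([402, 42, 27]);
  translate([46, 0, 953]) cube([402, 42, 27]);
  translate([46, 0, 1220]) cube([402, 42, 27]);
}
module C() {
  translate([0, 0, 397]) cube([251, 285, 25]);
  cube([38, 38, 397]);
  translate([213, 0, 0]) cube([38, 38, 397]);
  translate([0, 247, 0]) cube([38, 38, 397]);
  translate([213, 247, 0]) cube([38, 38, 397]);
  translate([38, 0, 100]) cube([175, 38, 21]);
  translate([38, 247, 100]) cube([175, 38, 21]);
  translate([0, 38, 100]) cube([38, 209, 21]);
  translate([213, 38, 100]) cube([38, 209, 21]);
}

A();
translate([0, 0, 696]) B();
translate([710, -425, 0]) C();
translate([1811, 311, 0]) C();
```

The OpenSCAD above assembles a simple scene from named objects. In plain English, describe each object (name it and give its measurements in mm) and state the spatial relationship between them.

A is a table with a 1671×907 mm rectangular top, 37 mm thick, top surface at z = 696 mm, supported by four 84×84 mm square legs, each inset 43 mm from the nearest pair of top edges, running from the floor. Four apron rails, 84 mm thick and 86 mm tall, run between adjacent legs with their top edges flush with the underside of the top and their outer faces flush with the legs' outer faces.

B is a straight ladder. Two 46×42 mm vertical rails, 1422 mm tall, stand 494 mm apart (outside-to-outside) with their front faces coplanar on the −y side. 5 rungs, each 42 mm deep and 27 mm tall, span between the inner faces of the rails, front faces flush with the rails. The lowest rung's underside is at z = 152 mm and rungs are spaced 267 mm apart (underside to underside).

C is a four-legged stool. The seat is a 251×285×25 mm slab whose top surface is at z = 422 mm; four square legs, each 38×38 mm in cross-section, run from the floor (z = 0) to the underside of the seat, each flush with a corner of the seat. Four stretchers, 38 mm wide and 21 mm tall, connect adjacent legs with their undersides at z = 100 mm, each running between the inner faces of the legs it joins and aligned with the legs' outer faces on the other axis.

The ladder is on top of the table. Two stools sit around the table at the −y, +x sides.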